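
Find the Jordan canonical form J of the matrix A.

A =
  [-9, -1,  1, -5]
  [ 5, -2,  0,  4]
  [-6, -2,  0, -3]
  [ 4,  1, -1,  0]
J_1(-5) ⊕ J_3(-2)

The characteristic polynomial is
  det(x·I − A) = x^4 + 11*x^3 + 42*x^2 + 68*x + 40 = (x + 2)^3*(x + 5)

Eigenvalues and multiplicities (the geometric multiplicity of λ is n − rank(A − λI), which equals the number of Jordan blocks for λ):
  λ = -5: algebraic multiplicity = 1, geometric multiplicity = 1
  λ = -2: algebraic multiplicity = 3, geometric multiplicity = 1

Determining the block sizes for each eigenvalue:
  λ = -5: one block (gm = 1), so the single block has size am = 1 → block sizes [1]
  λ = -2: one block (gm = 1), so the single block has size am = 3 → block sizes [3]

Assembling the blocks gives a Jordan form
J =
  [-5,  0,  0,  0]
  [ 0, -2,  1,  0]
  [ 0,  0, -2,  1]
  [ 0,  0,  0, -2]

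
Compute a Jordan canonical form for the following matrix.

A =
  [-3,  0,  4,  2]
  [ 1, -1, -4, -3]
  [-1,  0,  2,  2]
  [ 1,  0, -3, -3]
J_1(-2) ⊕ J_2(-1) ⊕ J_1(-1)

The characteristic polynomial is
  det(x·I − A) = x^4 + 5*x^3 + 9*x^2 + 7*x + 2 = (x + 1)^3*(x + 2)

Eigenvalues and multiplicities (the geometric multiplicity of λ is n − rank(A − λI), which equals the number of Jordan blocks for λ):
  λ = -2: algebraic multiplicity = 1, geometric multiplicity = 1
  λ = -1: algebraic multiplicity = 3, geometric multiplicity = 2

Determining the block sizes for each eigenvalue:
  λ = -2: one block (gm = 1), so the single block has size am = 1 → block sizes [1]
  λ = -1: 2 blocks summing to 3 forces exactly one block of size 2 and the rest size 1 → block sizes [2, 1]

Assembling the blocks gives a Jordan form
J =
  [-2,  0,  0,  0]
  [ 0, -1,  1,  0]
  [ 0,  0, -1,  0]
  [ 0,  0,  0, -1]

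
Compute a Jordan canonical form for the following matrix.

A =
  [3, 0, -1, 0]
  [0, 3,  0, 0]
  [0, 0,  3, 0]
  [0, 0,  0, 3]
J_2(3) ⊕ J_1(3) ⊕ J_1(3)

The characteristic polynomial is
  det(x·I − A) = x^4 - 12*x^3 + 54*x^2 - 108*x + 81 = (x - 3)^4

Eigenvalues and multiplicities (the geometric multiplicity of λ is n − rank(A − λI), which equals the number of Jordan blocks for λ):
  λ = 3: algebraic multiplicity = 4, geometric multiplicity = 3

Determining the block sizes for each eigenvalue:
  λ = 3: 3 blocks summing to 4 forces exactly one block of size 2 and the rest size 1 → block sizes [2, 1, 1]

Assembling the blocks gives a Jordan form
J =
  [3, 1, 0, 0]
  [0, 3, 0, 0]
  [0, 0, 3, 0]
  [0, 0, 0, 3]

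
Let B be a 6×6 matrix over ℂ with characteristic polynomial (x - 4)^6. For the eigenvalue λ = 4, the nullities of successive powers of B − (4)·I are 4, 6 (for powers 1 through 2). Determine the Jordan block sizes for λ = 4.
Block sizes for λ = 4: [2, 2, 1, 1]

From the dimensions of kernels of powers, the number of Jordan blocks of size at least j is d_j − d_{j−1} where d_j = dim ker(N^j) (with d_0 = 0). Computing the differences gives [4, 2].
The number of blocks of size exactly k is (#blocks of size ≥ k) − (#blocks of size ≥ k + 1), so the partition is: 2 block(s) of size 1, 2 block(s) of size 2.
In nonincreasing order the block sizes are [2, 2, 1, 1].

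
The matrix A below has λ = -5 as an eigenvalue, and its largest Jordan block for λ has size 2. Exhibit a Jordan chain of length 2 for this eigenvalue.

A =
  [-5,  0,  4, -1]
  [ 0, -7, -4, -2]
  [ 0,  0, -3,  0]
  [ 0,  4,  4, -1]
A Jordan chain for λ = -5 of length 2:
v_1 = (1, 0, 0, 0)ᵀ
v_2 = (0, 1, 0, -1)ᵀ

Let N = A − (-5)·I. We want v_2 with N^2 v_2 = 0 but N^1 v_2 ≠ 0; then v_{j-1} := N · v_j for j = 2, …, 2.

Pick v_2 = (0, 1, 0, -1)ᵀ.
Then v_1 = N · v_2 = (1, 0, 0, 0)ᵀ.

Sanity check: (A − (-5)·I) v_1 = (0, 0, 0, 0)ᵀ = 0. ✓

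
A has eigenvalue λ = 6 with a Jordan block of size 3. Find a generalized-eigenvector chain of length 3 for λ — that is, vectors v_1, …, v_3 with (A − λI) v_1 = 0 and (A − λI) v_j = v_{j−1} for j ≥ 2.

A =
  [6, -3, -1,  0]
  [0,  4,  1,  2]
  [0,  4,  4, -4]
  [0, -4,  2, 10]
A Jordan chain for λ = 6 of length 3:
v_1 = (2, 0, 0, 0)ᵀ
v_2 = (-3, -2, 4, -4)ᵀ
v_3 = (0, 1, 0, 0)ᵀ

Let N = A − (6)·I. We want v_3 with N^3 v_3 = 0 but N^2 v_3 ≠ 0; then v_{j-1} := N · v_j for j = 3, …, 2.

Pick v_3 = (0, 1, 0, 0)ᵀ.
Then v_2 = N · v_3 = (-3, -2, 4, -4)ᵀ.
Then v_1 = N · v_2 = (2, 0, 0, 0)ᵀ.

Sanity check: (A − (6)·I) v_1 = (0, 0, 0, 0)ᵀ = 0. ✓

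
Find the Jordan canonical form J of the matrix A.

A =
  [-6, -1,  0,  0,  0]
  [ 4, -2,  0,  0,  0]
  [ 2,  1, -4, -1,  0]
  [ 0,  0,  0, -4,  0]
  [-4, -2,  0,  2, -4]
J_2(-4) ⊕ J_2(-4) ⊕ J_1(-4)

The characteristic polynomial is
  det(x·I − A) = x^5 + 20*x^4 + 160*x^3 + 640*x^2 + 1280*x + 1024 = (x + 4)^5

Eigenvalues and multiplicities (the geometric multiplicity of λ is n − rank(A − λI), which equals the number of Jordan blocks for λ):
  λ = -4: algebraic multiplicity = 5, geometric multiplicity = 3

Determining the block sizes for each eigenvalue:
  λ = -4: with am = 5 and gm = 3, the partition is not yet determined (e.g. several partitions of 5 into 3 parts exist). Let N = A − (-4)·I. Computing rank(N^1) = 2, rank(N^2) = 0; the number of blocks of size ≥ j is rank(N^{j−1}) − rank(N^j), giving [3, 2]. So we have 2 block(s) of size 2, 1 block(s) of size 1 → block sizes [2, 2, 1]

Assembling the blocks gives a Jordan form
J =
  [-4,  1,  0,  0,  0]
  [ 0, -4,  0,  0,  0]
  [ 0,  0, -4,  1,  0]
  [ 0,  0,  0, -4,  0]
  [ 0,  0,  0,  0, -4]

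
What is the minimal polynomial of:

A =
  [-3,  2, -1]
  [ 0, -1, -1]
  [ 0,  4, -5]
x^2 + 6*x + 9

The characteristic polynomial is χ_A(x) = (x + 3)^3, so the eigenvalues are known. The minimal polynomial is
  m_A(x) = Π_λ (x − λ)^{k_λ}
where k_λ is the size of the *largest* Jordan block for λ (equivalently, the smallest k with (A − λI)^k v = 0 for every generalised eigenvector v of λ).

  λ = -3: largest Jordan block has size 2, contributing (x + 3)^2

So m_A(x) = (x + 3)^2 = x^2 + 6*x + 9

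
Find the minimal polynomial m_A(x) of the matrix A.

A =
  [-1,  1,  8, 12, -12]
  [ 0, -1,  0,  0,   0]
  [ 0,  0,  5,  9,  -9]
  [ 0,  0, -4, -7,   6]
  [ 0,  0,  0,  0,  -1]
x^2 + 2*x + 1

The characteristic polynomial is χ_A(x) = (x + 1)^5, so the eigenvalues are known. The minimal polynomial is
  m_A(x) = Π_λ (x − λ)^{k_λ}
where k_λ is the size of the *largest* Jordan block for λ (equivalently, the smallest k with (A − λI)^k v = 0 for every generalised eigenvector v of λ).

  λ = -1: largest Jordan block has size 2, contributing (x + 1)^2

So m_A(x) = (x + 1)^2 = x^2 + 2*x + 1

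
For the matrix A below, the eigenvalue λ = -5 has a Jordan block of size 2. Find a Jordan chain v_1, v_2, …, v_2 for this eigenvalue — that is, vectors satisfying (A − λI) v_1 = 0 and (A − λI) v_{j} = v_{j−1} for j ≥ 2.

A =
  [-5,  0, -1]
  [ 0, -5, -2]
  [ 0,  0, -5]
A Jordan chain for λ = -5 of length 2:
v_1 = (-1, -2, 0)ᵀ
v_2 = (0, 0, 1)ᵀ

Let N = A − (-5)·I. We want v_2 with N^2 v_2 = 0 but N^1 v_2 ≠ 0; then v_{j-1} := N · v_j for j = 2, …, 2.

Pick v_2 = (0, 0, 1)ᵀ.
Then v_1 = N · v_2 = (-1, -2, 0)ᵀ.

Sanity check: (A − (-5)·I) v_1 = (0, 0, 0)ᵀ = 0. ✓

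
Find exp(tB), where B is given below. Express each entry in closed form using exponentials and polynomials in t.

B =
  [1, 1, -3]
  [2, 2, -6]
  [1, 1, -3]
e^{tB} =
  [t + 1, t, -3*t]
  [2*t, 2*t + 1, -6*t]
  [t, t, 1 - 3*t]

Strategy: write B = P · J · P⁻¹ where J is a Jordan canonical form, so e^{tB} = P · e^{tJ} · P⁻¹, and e^{tJ} can be computed block-by-block.

B has Jordan form
J =
  [0, 1, 0]
  [0, 0, 0]
  [0, 0, 0]
(up to reordering of blocks).

Per-block formulas:
  For a 2×2 Jordan block J_2(0): exp(t · J_2(0)) = e^(0t)·(I + t·N), where N is the 2×2 nilpotent shift.
  For a 1×1 block at λ = 0: exp(t · [0]) = [e^(0t)].

After assembling e^{tJ} and conjugating by P, we get:

e^{tB} =
  [t + 1, t, -3*t]
  [2*t, 2*t + 1, -6*t]
  [t, t, 1 - 3*t]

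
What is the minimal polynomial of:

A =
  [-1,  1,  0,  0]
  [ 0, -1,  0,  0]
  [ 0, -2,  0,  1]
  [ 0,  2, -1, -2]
x^2 + 2*x + 1

The characteristic polynomial is χ_A(x) = (x + 1)^4, so the eigenvalues are known. The minimal polynomial is
  m_A(x) = Π_λ (x − λ)^{k_λ}
where k_λ is the size of the *largest* Jordan block for λ (equivalently, the smallest k with (A − λI)^k v = 0 for every generalised eigenvector v of λ).

  λ = -1: largest Jordan block has size 2, contributing (x + 1)^2

So m_A(x) = (x + 1)^2 = x^2 + 2*x + 1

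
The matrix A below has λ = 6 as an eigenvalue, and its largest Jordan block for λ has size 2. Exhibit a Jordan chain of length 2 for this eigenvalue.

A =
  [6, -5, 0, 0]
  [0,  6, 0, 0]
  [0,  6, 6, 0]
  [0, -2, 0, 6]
A Jordan chain for λ = 6 of length 2:
v_1 = (-5, 0, 6, -2)ᵀ
v_2 = (0, 1, 0, 0)ᵀ

Let N = A − (6)·I. We want v_2 with N^2 v_2 = 0 but N^1 v_2 ≠ 0; then v_{j-1} := N · v_j for j = 2, …, 2.

Pick v_2 = (0, 1, 0, 0)ᵀ.
Then v_1 = N · v_2 = (-5, 0, 6, -2)ᵀ.

Sanity check: (A − (6)·I) v_1 = (0, 0, 0, 0)ᵀ = 0. ✓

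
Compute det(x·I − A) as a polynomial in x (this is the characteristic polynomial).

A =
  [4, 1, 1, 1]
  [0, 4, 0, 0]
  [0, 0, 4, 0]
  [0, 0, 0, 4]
x^4 - 16*x^3 + 96*x^2 - 256*x + 256

Expanding det(x·I − A) (e.g. by cofactor expansion or by noting that A is similar to its Jordan form J, which has the same characteristic polynomial as A) gives
  χ_A(x) = x^4 - 16*x^3 + 96*x^2 - 256*x + 256
which factors as (x - 4)^4. The eigenvalues (with algebraic multiplicities) are λ = 4 with multiplicity 4.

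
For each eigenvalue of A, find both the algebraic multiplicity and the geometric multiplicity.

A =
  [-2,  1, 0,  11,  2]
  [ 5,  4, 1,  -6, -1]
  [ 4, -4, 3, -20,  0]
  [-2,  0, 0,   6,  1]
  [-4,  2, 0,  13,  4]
λ = 3: alg = 5, geom = 2

Step 1 — factor the characteristic polynomial to read off the algebraic multiplicities:
  χ_A(x) = (x - 3)^5

Step 2 — compute geometric multiplicities via the rank-nullity identity g(λ) = n − rank(A − λI):
  rank(A − (3)·I) = 3, so dim ker(A − (3)·I) = n − 3 = 2

Summary:
  λ = 3: algebraic multiplicity = 5, geometric multiplicity = 2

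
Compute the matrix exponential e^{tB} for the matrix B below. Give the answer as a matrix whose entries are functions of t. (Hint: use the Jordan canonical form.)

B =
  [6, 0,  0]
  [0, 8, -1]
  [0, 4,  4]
e^{tB} =
  [exp(6*t), 0, 0]
  [0, 2*t*exp(6*t) + exp(6*t), -t*exp(6*t)]
  [0, 4*t*exp(6*t), -2*t*exp(6*t) + exp(6*t)]

Strategy: write B = P · J · P⁻¹ where J is a Jordan canonical form, so e^{tB} = P · e^{tJ} · P⁻¹, and e^{tJ} can be computed block-by-block.

B has Jordan form
J =
  [6, 1, 0]
  [0, 6, 0]
  [0, 0, 6]
(up to reordering of blocks).

Per-block formulas:
  For a 1×1 block at λ = 6: exp(t · [6]) = [e^(6t)].
  For a 2×2 Jordan block J_2(6): exp(t · J_2(6)) = e^(6t)·(I + t·N), where N is the 2×2 nilpotent shift.

After assembling e^{tJ} and conjugating by P, we get:

e^{tB} =
  [exp(6*t), 0, 0]
  [0, 2*t*exp(6*t) + exp(6*t), -t*exp(6*t)]
  [0, 4*t*exp(6*t), -2*t*exp(6*t) + exp(6*t)]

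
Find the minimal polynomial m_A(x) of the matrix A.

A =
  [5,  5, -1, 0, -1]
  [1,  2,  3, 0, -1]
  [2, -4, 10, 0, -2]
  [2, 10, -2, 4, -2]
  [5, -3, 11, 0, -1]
x^3 - 12*x^2 + 48*x - 64

The characteristic polynomial is χ_A(x) = (x - 4)^5, so the eigenvalues are known. The minimal polynomial is
  m_A(x) = Π_λ (x − λ)^{k_λ}
where k_λ is the size of the *largest* Jordan block for λ (equivalently, the smallest k with (A − λI)^k v = 0 for every generalised eigenvector v of λ).

  λ = 4: largest Jordan block has size 3, contributing (x − 4)^3

So m_A(x) = (x - 4)^3 = x^3 - 12*x^2 + 48*x - 64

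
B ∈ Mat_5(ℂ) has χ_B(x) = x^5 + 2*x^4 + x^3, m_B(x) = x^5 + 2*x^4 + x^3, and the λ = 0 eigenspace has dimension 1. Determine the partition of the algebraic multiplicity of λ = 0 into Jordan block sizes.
Block sizes for λ = 0: [3]

Step 1 — from the characteristic polynomial, algebraic multiplicity of λ = 0 is 3. From dim ker(B − (0)·I) = 1, there are exactly 1 Jordan blocks for λ = 0.
Step 2 — from the minimal polynomial, the factor (x − 0)^3 tells us the largest block for λ = 0 has size 3.
Step 3 — with total size 3, 1 blocks, and largest block 3, the block sizes (in nonincreasing order) are [3].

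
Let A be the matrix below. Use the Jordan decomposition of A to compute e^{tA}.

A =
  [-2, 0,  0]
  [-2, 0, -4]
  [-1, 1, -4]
e^{tA} =
  [exp(-2*t), 0, 0]
  [-2*t*exp(-2*t), 2*t*exp(-2*t) + exp(-2*t), -4*t*exp(-2*t)]
  [-t*exp(-2*t), t*exp(-2*t), -2*t*exp(-2*t) + exp(-2*t)]

Strategy: write A = P · J · P⁻¹ where J is a Jordan canonical form, so e^{tA} = P · e^{tJ} · P⁻¹, and e^{tJ} can be computed block-by-block.

A has Jordan form
J =
  [-2,  1,  0]
  [ 0, -2,  0]
  [ 0,  0, -2]
(up to reordering of blocks).

Per-block formulas:
  For a 2×2 Jordan block J_2(-2): exp(t · J_2(-2)) = e^(-2t)·(I + t·N), where N is the 2×2 nilpotent shift.
  For a 1×1 block at λ = -2: exp(t · [-2]) = [e^(-2t)].

After assembling e^{tJ} and conjugating by P, we get:

e^{tA} =
  [exp(-2*t), 0, 0]
  [-2*t*exp(-2*t), 2*t*exp(-2*t) + exp(-2*t), -4*t*exp(-2*t)]
  [-t*exp(-2*t), t*exp(-2*t), -2*t*exp(-2*t) + exp(-2*t)]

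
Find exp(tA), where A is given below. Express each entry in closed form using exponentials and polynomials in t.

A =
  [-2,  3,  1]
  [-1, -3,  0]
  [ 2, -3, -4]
e^{tA} =
  [t*exp(-3*t) + exp(-3*t), 3*t*exp(-3*t), t*exp(-3*t)]
  [-t^2*exp(-3*t)/2 - t*exp(-3*t), -3*t^2*exp(-3*t)/2 + exp(-3*t), -t^2*exp(-3*t)/2]
  [3*t^2*exp(-3*t)/2 + 2*t*exp(-3*t), 9*t^2*exp(-3*t)/2 - 3*t*exp(-3*t), 3*t^2*exp(-3*t)/2 - t*exp(-3*t) + exp(-3*t)]

Strategy: write A = P · J · P⁻¹ where J is a Jordan canonical form, so e^{tA} = P · e^{tJ} · P⁻¹, and e^{tJ} can be computed block-by-block.

A has Jordan form
J =
  [-3,  1,  0]
  [ 0, -3,  1]
  [ 0,  0, -3]
(up to reordering of blocks).

Per-block formulas:
  For a 3×3 Jordan block J_3(-3): exp(t · J_3(-3)) = e^(-3t)·(I + t·N + (t^2/2)·N^2), where N is the 3×3 nilpotent shift.

After assembling e^{tJ} and conjugating by P, we get:

e^{tA} =
  [t*exp(-3*t) + exp(-3*t), 3*t*exp(-3*t), t*exp(-3*t)]
  [-t^2*exp(-3*t)/2 - t*exp(-3*t), -3*t^2*exp(-3*t)/2 + exp(-3*t), -t^2*exp(-3*t)/2]
  [3*t^2*exp(-3*t)/2 + 2*t*exp(-3*t), 9*t^2*exp(-3*t)/2 - 3*t*exp(-3*t), 3*t^2*exp(-3*t)/2 - t*exp(-3*t) + exp(-3*t)]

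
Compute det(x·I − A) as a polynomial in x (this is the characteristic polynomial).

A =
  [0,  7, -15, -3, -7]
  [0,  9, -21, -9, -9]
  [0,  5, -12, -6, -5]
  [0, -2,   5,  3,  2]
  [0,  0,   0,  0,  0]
x^5

Expanding det(x·I − A) (e.g. by cofactor expansion or by noting that A is similar to its Jordan form J, which has the same characteristic polynomial as A) gives
  χ_A(x) = x^5
which factors as x^5. The eigenvalues (with algebraic multiplicities) are λ = 0 with multiplicity 5.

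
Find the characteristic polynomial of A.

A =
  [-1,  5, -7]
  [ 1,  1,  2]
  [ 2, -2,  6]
x^3 - 6*x^2 + 12*x - 8

Expanding det(x·I − A) (e.g. by cofactor expansion or by noting that A is similar to its Jordan form J, which has the same characteristic polynomial as A) gives
  χ_A(x) = x^3 - 6*x^2 + 12*x - 8
which factors as (x - 2)^3. The eigenvalues (with algebraic multiplicities) are λ = 2 with multiplicity 3.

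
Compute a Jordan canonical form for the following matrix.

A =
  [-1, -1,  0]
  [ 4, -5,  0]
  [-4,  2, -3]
J_2(-3) ⊕ J_1(-3)

The characteristic polynomial is
  det(x·I − A) = x^3 + 9*x^2 + 27*x + 27 = (x + 3)^3

Eigenvalues and multiplicities (the geometric multiplicity of λ is n − rank(A − λI), which equals the number of Jordan blocks for λ):
  λ = -3: algebraic multiplicity = 3, geometric multiplicity = 2

Determining the block sizes for each eigenvalue:
  λ = -3: 2 blocks summing to 3 forces exactly one block of size 2 and the rest size 1 → block sizes [2, 1]

Assembling the blocks gives a Jordan form
J =
  [-3,  1,  0]
  [ 0, -3,  0]
  [ 0,  0, -3]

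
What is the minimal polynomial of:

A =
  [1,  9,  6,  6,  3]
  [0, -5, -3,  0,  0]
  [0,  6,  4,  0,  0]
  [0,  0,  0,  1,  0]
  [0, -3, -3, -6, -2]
x^2 + x - 2

The characteristic polynomial is χ_A(x) = (x - 1)^3*(x + 2)^2, so the eigenvalues are known. The minimal polynomial is
  m_A(x) = Π_λ (x − λ)^{k_λ}
where k_λ is the size of the *largest* Jordan block for λ (equivalently, the smallest k with (A − λI)^k v = 0 for every generalised eigenvector v of λ).

  λ = -2: largest Jordan block has size 1, contributing (x + 2)
  λ = 1: largest Jordan block has size 1, contributing (x − 1)

So m_A(x) = (x - 1)*(x + 2) = x^2 + x - 2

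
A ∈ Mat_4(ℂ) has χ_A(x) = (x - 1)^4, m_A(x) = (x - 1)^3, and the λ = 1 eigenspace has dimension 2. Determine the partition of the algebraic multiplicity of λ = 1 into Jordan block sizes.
Block sizes for λ = 1: [3, 1]

Step 1 — from the characteristic polynomial, algebraic multiplicity of λ = 1 is 4. From dim ker(A − (1)·I) = 2, there are exactly 2 Jordan blocks for λ = 1.
Step 2 — from the minimal polynomial, the factor (x − 1)^3 tells us the largest block for λ = 1 has size 3.
Step 3 — with total size 4, 2 blocks, and largest block 3, the block sizes (in nonincreasing order) are [3, 1].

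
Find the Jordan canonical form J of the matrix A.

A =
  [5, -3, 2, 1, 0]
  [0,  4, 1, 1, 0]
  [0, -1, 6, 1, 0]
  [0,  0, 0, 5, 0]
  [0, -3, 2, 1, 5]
J_3(5) ⊕ J_1(5) ⊕ J_1(5)

The characteristic polynomial is
  det(x·I − A) = x^5 - 25*x^4 + 250*x^3 - 1250*x^2 + 3125*x - 3125 = (x - 5)^5

Eigenvalues and multiplicities (the geometric multiplicity of λ is n − rank(A − λI), which equals the number of Jordan blocks for λ):
  λ = 5: algebraic multiplicity = 5, geometric multiplicity = 3

Determining the block sizes for each eigenvalue:
  λ = 5: with am = 5 and gm = 3, the partition is not yet determined (e.g. several partitions of 5 into 3 parts exist). Let N = A − (5)·I. Computing rank(N^1) = 2, rank(N^2) = 1, rank(N^3) = 0; the number of blocks of size ≥ j is rank(N^{j−1}) − rank(N^j), giving [3, 1, 1]. So we have 1 block(s) of size 3, 2 block(s) of size 1 → block sizes [3, 1, 1]

Assembling the blocks gives a Jordan form
J =
  [5, 1, 0, 0, 0]
  [0, 5, 1, 0, 0]
  [0, 0, 5, 0, 0]
  [0, 0, 0, 5, 0]
  [0, 0, 0, 0, 5]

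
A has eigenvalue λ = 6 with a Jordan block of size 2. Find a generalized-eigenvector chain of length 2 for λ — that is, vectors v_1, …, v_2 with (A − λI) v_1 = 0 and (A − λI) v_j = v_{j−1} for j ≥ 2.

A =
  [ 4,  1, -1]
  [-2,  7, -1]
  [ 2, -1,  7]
A Jordan chain for λ = 6 of length 2:
v_1 = (-2, -2, 2)ᵀ
v_2 = (1, 0, 0)ᵀ

Let N = A − (6)·I. We want v_2 with N^2 v_2 = 0 but N^1 v_2 ≠ 0; then v_{j-1} := N · v_j for j = 2, …, 2.

Pick v_2 = (1, 0, 0)ᵀ.
Then v_1 = N · v_2 = (-2, -2, 2)ᵀ.

Sanity check: (A − (6)·I) v_1 = (0, 0, 0)ᵀ = 0. ✓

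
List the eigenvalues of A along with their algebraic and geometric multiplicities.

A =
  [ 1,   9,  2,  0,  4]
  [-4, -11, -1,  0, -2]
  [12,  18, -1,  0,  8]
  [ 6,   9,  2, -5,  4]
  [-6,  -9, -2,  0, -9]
λ = -5: alg = 5, geom = 3

Step 1 — factor the characteristic polynomial to read off the algebraic multiplicities:
  χ_A(x) = (x + 5)^5

Step 2 — compute geometric multiplicities via the rank-nullity identity g(λ) = n − rank(A − λI):
  rank(A − (-5)·I) = 2, so dim ker(A − (-5)·I) = n − 2 = 3

Summary:
  λ = -5: algebraic multiplicity = 5, geometric multiplicity = 3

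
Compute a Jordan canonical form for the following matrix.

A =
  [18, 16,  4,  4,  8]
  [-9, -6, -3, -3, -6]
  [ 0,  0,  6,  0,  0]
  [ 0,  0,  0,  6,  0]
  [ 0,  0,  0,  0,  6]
J_2(6) ⊕ J_1(6) ⊕ J_1(6) ⊕ J_1(6)

The characteristic polynomial is
  det(x·I − A) = x^5 - 30*x^4 + 360*x^3 - 2160*x^2 + 6480*x - 7776 = (x - 6)^5

Eigenvalues and multiplicities (the geometric multiplicity of λ is n − rank(A − λI), which equals the number of Jordan blocks for λ):
  λ = 6: algebraic multiplicity = 5, geometric multiplicity = 4

Determining the block sizes for each eigenvalue:
  λ = 6: 4 blocks summing to 5 forces exactly one block of size 2 and the rest size 1 → block sizes [2, 1, 1, 1]

Assembling the blocks gives a Jordan form
J =
  [6, 1, 0, 0, 0]
  [0, 6, 0, 0, 0]
  [0, 0, 6, 0, 0]
  [0, 0, 0, 6, 0]
  [0, 0, 0, 0, 6]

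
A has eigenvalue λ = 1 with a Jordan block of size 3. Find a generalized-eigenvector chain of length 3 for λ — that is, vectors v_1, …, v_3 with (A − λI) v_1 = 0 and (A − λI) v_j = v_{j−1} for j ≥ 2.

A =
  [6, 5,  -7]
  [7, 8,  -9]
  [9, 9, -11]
A Jordan chain for λ = 1 of length 3:
v_1 = (-3, 3, 0)ᵀ
v_2 = (5, 7, 9)ᵀ
v_3 = (1, 0, 0)ᵀ

Let N = A − (1)·I. We want v_3 with N^3 v_3 = 0 but N^2 v_3 ≠ 0; then v_{j-1} := N · v_j for j = 3, …, 2.

Pick v_3 = (1, 0, 0)ᵀ.
Then v_2 = N · v_3 = (5, 7, 9)ᵀ.
Then v_1 = N · v_2 = (-3, 3, 0)ᵀ.

Sanity check: (A − (1)·I) v_1 = (0, 0, 0)ᵀ = 0. ✓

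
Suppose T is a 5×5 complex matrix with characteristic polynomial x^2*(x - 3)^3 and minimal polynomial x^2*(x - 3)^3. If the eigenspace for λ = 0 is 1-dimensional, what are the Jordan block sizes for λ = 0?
Block sizes for λ = 0: [2]

Step 1 — from the characteristic polynomial, algebraic multiplicity of λ = 0 is 2. From dim ker(T − (0)·I) = 1, there are exactly 1 Jordan blocks for λ = 0.
Step 2 — from the minimal polynomial, the factor (x − 0)^2 tells us the largest block for λ = 0 has size 2.
Step 3 — with total size 2, 1 blocks, and largest block 2, the block sizes (in nonincreasing order) are [2].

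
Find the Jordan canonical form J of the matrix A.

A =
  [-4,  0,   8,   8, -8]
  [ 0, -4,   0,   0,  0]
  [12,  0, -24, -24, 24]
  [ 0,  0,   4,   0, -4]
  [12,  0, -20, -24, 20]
J_1(-4) ⊕ J_1(-4) ⊕ J_1(-4) ⊕ J_1(0) ⊕ J_1(0)

The characteristic polynomial is
  det(x·I − A) = x^5 + 12*x^4 + 48*x^3 + 64*x^2 = x^2*(x + 4)^3

Eigenvalues and multiplicities (the geometric multiplicity of λ is n − rank(A − λI), which equals the number of Jordan blocks for λ):
  λ = -4: algebraic multiplicity = 3, geometric multiplicity = 3
  λ = 0: algebraic multiplicity = 2, geometric multiplicity = 2

Determining the block sizes for each eigenvalue:
  λ = -4: gm = am = 3, so every block has size 1 → block sizes [1, 1, 1]
  λ = 0: gm = am = 2, so every block has size 1 → block sizes [1, 1]

Assembling the blocks gives a Jordan form
J =
  [-4,  0,  0, 0, 0]
  [ 0, -4,  0, 0, 0]
  [ 0,  0, -4, 0, 0]
  [ 0,  0,  0, 0, 0]
  [ 0,  0,  0, 0, 0]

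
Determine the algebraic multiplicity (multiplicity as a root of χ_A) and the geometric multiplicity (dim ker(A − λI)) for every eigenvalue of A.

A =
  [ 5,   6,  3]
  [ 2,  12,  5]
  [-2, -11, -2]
λ = 5: alg = 3, geom = 1

Step 1 — factor the characteristic polynomial to read off the algebraic multiplicities:
  χ_A(x) = (x - 5)^3

Step 2 — compute geometric multiplicities via the rank-nullity identity g(λ) = n − rank(A − λI):
  rank(A − (5)·I) = 2, so dim ker(A − (5)·I) = n − 2 = 1

Summary:
  λ = 5: algebraic multiplicity = 3, geometric multiplicity = 1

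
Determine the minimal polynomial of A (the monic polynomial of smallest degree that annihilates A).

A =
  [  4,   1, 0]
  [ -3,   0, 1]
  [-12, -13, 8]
x^3 - 12*x^2 + 48*x - 64

The characteristic polynomial is χ_A(x) = (x - 4)^3, so the eigenvalues are known. The minimal polynomial is
  m_A(x) = Π_λ (x − λ)^{k_λ}
where k_λ is the size of the *largest* Jordan block for λ (equivalently, the smallest k with (A − λI)^k v = 0 for every generalised eigenvector v of λ).

  λ = 4: largest Jordan block has size 3, contributing (x − 4)^3

So m_A(x) = (x - 4)^3 = x^3 - 12*x^2 + 48*x - 64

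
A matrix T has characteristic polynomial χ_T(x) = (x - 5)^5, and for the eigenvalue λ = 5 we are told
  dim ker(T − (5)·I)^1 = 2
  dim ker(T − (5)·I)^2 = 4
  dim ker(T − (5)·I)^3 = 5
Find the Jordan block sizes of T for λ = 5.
Block sizes for λ = 5: [3, 2]

From the dimensions of kernels of powers, the number of Jordan blocks of size at least j is d_j − d_{j−1} where d_j = dim ker(N^j) (with d_0 = 0). Computing the differences gives [2, 2, 1].
The number of blocks of size exactly k is (#blocks of size ≥ k) − (#blocks of size ≥ k + 1), so the partition is: 1 block(s) of size 2, 1 block(s) of size 3.
In nonincreasing order the block sizes are [3, 2].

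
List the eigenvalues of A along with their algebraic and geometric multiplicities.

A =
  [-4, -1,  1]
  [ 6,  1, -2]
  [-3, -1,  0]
λ = -1: alg = 3, geom = 2

Step 1 — factor the characteristic polynomial to read off the algebraic multiplicities:
  χ_A(x) = (x + 1)^3

Step 2 — compute geometric multiplicities via the rank-nullity identity g(λ) = n − rank(A − λI):
  rank(A − (-1)·I) = 1, so dim ker(A − (-1)·I) = n − 1 = 2

Summary:
  λ = -1: algebraic multiplicity = 3, geometric multiplicity = 2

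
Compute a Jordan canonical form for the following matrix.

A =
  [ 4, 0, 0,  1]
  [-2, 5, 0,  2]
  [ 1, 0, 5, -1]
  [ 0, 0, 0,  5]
J_1(4) ⊕ J_1(5) ⊕ J_1(5) ⊕ J_1(5)

The characteristic polynomial is
  det(x·I − A) = x^4 - 19*x^3 + 135*x^2 - 425*x + 500 = (x - 5)^3*(x - 4)

Eigenvalues and multiplicities (the geometric multiplicity of λ is n − rank(A − λI), which equals the number of Jordan blocks for λ):
  λ = 4: algebraic multiplicity = 1, geometric multiplicity = 1
  λ = 5: algebraic multiplicity = 3, geometric multiplicity = 3

Determining the block sizes for each eigenvalue:
  λ = 4: one block (gm = 1), so the single block has size am = 1 → block sizes [1]
  λ = 5: gm = am = 3, so every block has size 1 → block sizes [1, 1, 1]

Assembling the blocks gives a Jordan form
J =
  [4, 0, 0, 0]
  [0, 5, 0, 0]
  [0, 0, 5, 0]
  [0, 0, 0, 5]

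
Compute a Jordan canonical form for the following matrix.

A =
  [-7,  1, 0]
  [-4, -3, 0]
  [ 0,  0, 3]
J_2(-5) ⊕ J_1(3)

The characteristic polynomial is
  det(x·I − A) = x^3 + 7*x^2 - 5*x - 75 = (x - 3)*(x + 5)^2

Eigenvalues and multiplicities (the geometric multiplicity of λ is n − rank(A − λI), which equals the number of Jordan blocks for λ):
  λ = -5: algebraic multiplicity = 2, geometric multiplicity = 1
  λ = 3: algebraic multiplicity = 1, geometric multiplicity = 1

Determining the block sizes for each eigenvalue:
  λ = -5: one block (gm = 1), so the single block has size am = 2 → block sizes [2]
  λ = 3: one block (gm = 1), so the single block has size am = 1 → block sizes [1]

Assembling the blocks gives a Jordan form
J =
  [-5,  1, 0]
  [ 0, -5, 0]
  [ 0,  0, 3]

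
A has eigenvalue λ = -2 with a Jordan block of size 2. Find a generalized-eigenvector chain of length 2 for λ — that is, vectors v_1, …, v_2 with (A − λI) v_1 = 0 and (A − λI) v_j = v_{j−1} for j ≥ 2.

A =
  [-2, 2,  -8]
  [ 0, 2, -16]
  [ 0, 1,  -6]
A Jordan chain for λ = -2 of length 2:
v_1 = (2, 4, 1)ᵀ
v_2 = (0, 1, 0)ᵀ

Let N = A − (-2)·I. We want v_2 with N^2 v_2 = 0 but N^1 v_2 ≠ 0; then v_{j-1} := N · v_j for j = 2, …, 2.

Pick v_2 = (0, 1, 0)ᵀ.
Then v_1 = N · v_2 = (2, 4, 1)ᵀ.

Sanity check: (A − (-2)·I) v_1 = (0, 0, 0)ᵀ = 0. ✓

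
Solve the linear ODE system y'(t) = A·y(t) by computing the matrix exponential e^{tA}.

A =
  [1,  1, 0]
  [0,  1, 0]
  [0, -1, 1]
e^{tA} =
  [exp(t), t*exp(t), 0]
  [0, exp(t), 0]
  [0, -t*exp(t), exp(t)]

Strategy: write A = P · J · P⁻¹ where J is a Jordan canonical form, so e^{tA} = P · e^{tJ} · P⁻¹, and e^{tJ} can be computed block-by-block.

A has Jordan form
J =
  [1, 1, 0]
  [0, 1, 0]
  [0, 0, 1]
(up to reordering of blocks).

Per-block formulas:
  For a 2×2 Jordan block J_2(1): exp(t · J_2(1)) = e^(1t)·(I + t·N), where N is the 2×2 nilpotent shift.
  For a 1×1 block at λ = 1: exp(t · [1]) = [e^(1t)].

After assembling e^{tJ} and conjugating by P, we get:

e^{tA} =
  [exp(t), t*exp(t), 0]
  [0, exp(t), 0]
  [0, -t*exp(t), exp(t)]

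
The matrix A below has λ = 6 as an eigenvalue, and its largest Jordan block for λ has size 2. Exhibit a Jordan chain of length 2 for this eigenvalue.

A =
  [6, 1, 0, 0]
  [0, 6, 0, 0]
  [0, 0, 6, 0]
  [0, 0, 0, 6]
A Jordan chain for λ = 6 of length 2:
v_1 = (1, 0, 0, 0)ᵀ
v_2 = (0, 1, 0, 0)ᵀ

Let N = A − (6)·I. We want v_2 with N^2 v_2 = 0 but N^1 v_2 ≠ 0; then v_{j-1} := N · v_j for j = 2, …, 2.

Pick v_2 = (0, 1, 0, 0)ᵀ.
Then v_1 = N · v_2 = (1, 0, 0, 0)ᵀ.

Sanity check: (A − (6)·I) v_1 = (0, 0, 0, 0)ᵀ = 0. ✓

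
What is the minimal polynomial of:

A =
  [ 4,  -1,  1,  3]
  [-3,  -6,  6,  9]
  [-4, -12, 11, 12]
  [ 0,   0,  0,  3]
x^3 - 9*x^2 + 27*x - 27

The characteristic polynomial is χ_A(x) = (x - 3)^4, so the eigenvalues are known. The minimal polynomial is
  m_A(x) = Π_λ (x − λ)^{k_λ}
where k_λ is the size of the *largest* Jordan block for λ (equivalently, the smallest k with (A − λI)^k v = 0 for every generalised eigenvector v of λ).

  λ = 3: largest Jordan block has size 3, contributing (x − 3)^3

So m_A(x) = (x - 3)^3 = x^3 - 9*x^2 + 27*x - 27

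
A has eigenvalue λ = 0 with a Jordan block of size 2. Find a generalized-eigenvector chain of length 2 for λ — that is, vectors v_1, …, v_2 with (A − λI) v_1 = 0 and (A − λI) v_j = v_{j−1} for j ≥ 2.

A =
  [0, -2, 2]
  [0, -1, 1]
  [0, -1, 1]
A Jordan chain for λ = 0 of length 2:
v_1 = (-2, -1, -1)ᵀ
v_2 = (0, 1, 0)ᵀ

Let N = A − (0)·I. We want v_2 with N^2 v_2 = 0 but N^1 v_2 ≠ 0; then v_{j-1} := N · v_j for j = 2, …, 2.

Pick v_2 = (0, 1, 0)ᵀ.
Then v_1 = N · v_2 = (-2, -1, -1)ᵀ.

Sanity check: (A − (0)·I) v_1 = (0, 0, 0)ᵀ = 0. ✓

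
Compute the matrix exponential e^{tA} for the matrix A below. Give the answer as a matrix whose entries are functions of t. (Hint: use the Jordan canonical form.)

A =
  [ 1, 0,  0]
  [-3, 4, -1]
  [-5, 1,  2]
e^{tA} =
  [exp(t), 0, 0]
  [t*exp(3*t) - 2*exp(3*t) + 2*exp(t), t*exp(3*t) + exp(3*t), -t*exp(3*t)]
  [t*exp(3*t) - 3*exp(3*t) + 3*exp(t), t*exp(3*t), -t*exp(3*t) + exp(3*t)]

Strategy: write A = P · J · P⁻¹ where J is a Jordan canonical form, so e^{tA} = P · e^{tJ} · P⁻¹, and e^{tJ} can be computed block-by-block.

A has Jordan form
J =
  [1, 0, 0]
  [0, 3, 1]
  [0, 0, 3]
(up to reordering of blocks).

Per-block formulas:
  For a 1×1 block at λ = 1: exp(t · [1]) = [e^(1t)].
  For a 2×2 Jordan block J_2(3): exp(t · J_2(3)) = e^(3t)·(I + t·N), where N is the 2×2 nilpotent shift.

After assembling e^{tJ} and conjugating by P, we get:

e^{tA} =
  [exp(t), 0, 0]
  [t*exp(3*t) - 2*exp(3*t) + 2*exp(t), t*exp(3*t) + exp(3*t), -t*exp(3*t)]
  [t*exp(3*t) - 3*exp(3*t) + 3*exp(t), t*exp(3*t), -t*exp(3*t) + exp(3*t)]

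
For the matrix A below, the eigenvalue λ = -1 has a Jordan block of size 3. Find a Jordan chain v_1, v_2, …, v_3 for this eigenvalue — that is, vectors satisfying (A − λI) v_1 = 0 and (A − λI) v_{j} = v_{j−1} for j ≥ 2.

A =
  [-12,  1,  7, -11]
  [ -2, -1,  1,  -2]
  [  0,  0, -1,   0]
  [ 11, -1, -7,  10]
A Jordan chain for λ = -1 of length 3:
v_1 = (-2, 0, 0, 2)ᵀ
v_2 = (-11, -2, 0, 11)ᵀ
v_3 = (1, 0, 0, 0)ᵀ

Let N = A − (-1)·I. We want v_3 with N^3 v_3 = 0 but N^2 v_3 ≠ 0; then v_{j-1} := N · v_j for j = 3, …, 2.

Pick v_3 = (1, 0, 0, 0)ᵀ.
Then v_2 = N · v_3 = (-11, -2, 0, 11)ᵀ.
Then v_1 = N · v_2 = (-2, 0, 0, 2)ᵀ.

Sanity check: (A − (-1)·I) v_1 = (0, 0, 0, 0)ᵀ = 0. ✓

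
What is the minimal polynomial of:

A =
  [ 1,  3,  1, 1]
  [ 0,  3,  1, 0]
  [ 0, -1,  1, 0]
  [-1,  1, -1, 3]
x^2 - 4*x + 4

The characteristic polynomial is χ_A(x) = (x - 2)^4, so the eigenvalues are known. The minimal polynomial is
  m_A(x) = Π_λ (x − λ)^{k_λ}
where k_λ is the size of the *largest* Jordan block for λ (equivalently, the smallest k with (A − λI)^k v = 0 for every generalised eigenvector v of λ).

  λ = 2: largest Jordan block has size 2, contributing (x − 2)^2

So m_A(x) = (x - 2)^2 = x^2 - 4*x + 4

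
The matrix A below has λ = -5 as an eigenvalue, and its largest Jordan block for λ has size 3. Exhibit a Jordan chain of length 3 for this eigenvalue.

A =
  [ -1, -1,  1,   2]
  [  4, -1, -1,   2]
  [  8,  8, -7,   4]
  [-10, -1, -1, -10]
A Jordan chain for λ = -5 of length 3:
v_1 = (4, 0, 0, -8)ᵀ
v_2 = (6, -4, -8, -8)ᵀ
v_3 = (1, -2, 0, 0)ᵀ

Let N = A − (-5)·I. We want v_3 with N^3 v_3 = 0 but N^2 v_3 ≠ 0; then v_{j-1} := N · v_j for j = 3, …, 2.

Pick v_3 = (1, -2, 0, 0)ᵀ.
Then v_2 = N · v_3 = (6, -4, -8, -8)ᵀ.
Then v_1 = N · v_2 = (4, 0, 0, -8)ᵀ.

Sanity check: (A − (-5)·I) v_1 = (0, 0, 0, 0)ᵀ = 0. ✓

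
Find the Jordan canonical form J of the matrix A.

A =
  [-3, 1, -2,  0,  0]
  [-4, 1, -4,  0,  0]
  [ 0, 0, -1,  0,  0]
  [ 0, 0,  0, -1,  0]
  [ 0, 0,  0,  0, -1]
J_2(-1) ⊕ J_1(-1) ⊕ J_1(-1) ⊕ J_1(-1)

The characteristic polynomial is
  det(x·I − A) = x^5 + 5*x^4 + 10*x^3 + 10*x^2 + 5*x + 1 = (x + 1)^5

Eigenvalues and multiplicities (the geometric multiplicity of λ is n − rank(A − λI), which equals the number of Jordan blocks for λ):
  λ = -1: algebraic multiplicity = 5, geometric multiplicity = 4

Determining the block sizes for each eigenvalue:
  λ = -1: 4 blocks summing to 5 forces exactly one block of size 2 and the rest size 1 → block sizes [2, 1, 1, 1]

Assembling the blocks gives a Jordan form
J =
  [-1,  1,  0,  0,  0]
  [ 0, -1,  0,  0,  0]
  [ 0,  0, -1,  0,  0]
  [ 0,  0,  0, -1,  0]
  [ 0,  0,  0,  0, -1]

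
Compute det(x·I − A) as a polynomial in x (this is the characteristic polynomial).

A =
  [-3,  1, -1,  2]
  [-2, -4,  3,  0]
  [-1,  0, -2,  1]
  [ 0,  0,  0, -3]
x^4 + 12*x^3 + 54*x^2 + 108*x + 81

Expanding det(x·I − A) (e.g. by cofactor expansion or by noting that A is similar to its Jordan form J, which has the same characteristic polynomial as A) gives
  χ_A(x) = x^4 + 12*x^3 + 54*x^2 + 108*x + 81
which factors as (x + 3)^4. The eigenvalues (with algebraic multiplicities) are λ = -3 with multiplicity 4.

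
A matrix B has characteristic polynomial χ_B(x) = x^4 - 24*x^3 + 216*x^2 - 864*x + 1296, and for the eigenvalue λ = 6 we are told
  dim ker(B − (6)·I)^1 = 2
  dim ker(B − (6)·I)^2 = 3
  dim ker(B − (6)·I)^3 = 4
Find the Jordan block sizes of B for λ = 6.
Block sizes for λ = 6: [3, 1]

From the dimensions of kernels of powers, the number of Jordan blocks of size at least j is d_j − d_{j−1} where d_j = dim ker(N^j) (with d_0 = 0). Computing the differences gives [2, 1, 1].
The number of blocks of size exactly k is (#blocks of size ≥ k) − (#blocks of size ≥ k + 1), so the partition is: 1 block(s) of size 1, 1 block(s) of size 3.
In nonincreasing order the block sizes are [3, 1].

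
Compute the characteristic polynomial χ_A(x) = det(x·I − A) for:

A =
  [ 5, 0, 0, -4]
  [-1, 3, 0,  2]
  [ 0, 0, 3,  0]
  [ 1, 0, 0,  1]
x^4 - 12*x^3 + 54*x^2 - 108*x + 81

Expanding det(x·I − A) (e.g. by cofactor expansion or by noting that A is similar to its Jordan form J, which has the same characteristic polynomial as A) gives
  χ_A(x) = x^4 - 12*x^3 + 54*x^2 - 108*x + 81
which factors as (x - 3)^4. The eigenvalues (with algebraic multiplicities) are λ = 3 with multiplicity 4.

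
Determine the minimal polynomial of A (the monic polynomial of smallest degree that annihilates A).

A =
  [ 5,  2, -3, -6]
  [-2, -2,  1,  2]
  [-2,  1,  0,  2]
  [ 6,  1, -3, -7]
x^3 + 3*x^2 + 3*x + 1

The characteristic polynomial is χ_A(x) = (x + 1)^4, so the eigenvalues are known. The minimal polynomial is
  m_A(x) = Π_λ (x − λ)^{k_λ}
where k_λ is the size of the *largest* Jordan block for λ (equivalently, the smallest k with (A − λI)^k v = 0 for every generalised eigenvector v of λ).

  λ = -1: largest Jordan block has size 3, contributing (x + 1)^3

So m_A(x) = (x + 1)^3 = x^3 + 3*x^2 + 3*x + 1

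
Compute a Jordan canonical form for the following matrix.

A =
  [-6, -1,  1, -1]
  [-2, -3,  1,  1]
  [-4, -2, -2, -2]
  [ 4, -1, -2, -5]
J_3(-4) ⊕ J_1(-4)

The characteristic polynomial is
  det(x·I − A) = x^4 + 16*x^3 + 96*x^2 + 256*x + 256 = (x + 4)^4

Eigenvalues and multiplicities (the geometric multiplicity of λ is n − rank(A − λI), which equals the number of Jordan blocks for λ):
  λ = -4: algebraic multiplicity = 4, geometric multiplicity = 2

Determining the block sizes for each eigenvalue:
  λ = -4: with am = 4 and gm = 2, the partition is not yet determined (e.g. several partitions of 4 into 2 parts exist). Let N = A − (-4)·I. Computing rank(N^1) = 2, rank(N^2) = 1, rank(N^3) = 0; the number of blocks of size ≥ j is rank(N^{j−1}) − rank(N^j), giving [2, 1, 1]. So we have 1 block(s) of size 3, 1 block(s) of size 1 → block sizes [3, 1]

Assembling the blocks gives a Jordan form
J =
  [-4,  1,  0,  0]
  [ 0, -4,  1,  0]
  [ 0,  0, -4,  0]
  [ 0,  0,  0, -4]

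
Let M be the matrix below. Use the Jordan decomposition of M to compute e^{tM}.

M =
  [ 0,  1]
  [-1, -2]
e^{tM} =
  [t*exp(-t) + exp(-t), t*exp(-t)]
  [-t*exp(-t), -t*exp(-t) + exp(-t)]

Strategy: write M = P · J · P⁻¹ where J is a Jordan canonical form, so e^{tM} = P · e^{tJ} · P⁻¹, and e^{tJ} can be computed block-by-block.

M has Jordan form
J =
  [-1,  1]
  [ 0, -1]
(up to reordering of blocks).

Per-block formulas:
  For a 2×2 Jordan block J_2(-1): exp(t · J_2(-1)) = e^(-1t)·(I + t·N), where N is the 2×2 nilpotent shift.

After assembling e^{tJ} and conjugating by P, we get:

e^{tM} =
  [t*exp(-t) + exp(-t), t*exp(-t)]
  [-t*exp(-t), -t*exp(-t) + exp(-t)]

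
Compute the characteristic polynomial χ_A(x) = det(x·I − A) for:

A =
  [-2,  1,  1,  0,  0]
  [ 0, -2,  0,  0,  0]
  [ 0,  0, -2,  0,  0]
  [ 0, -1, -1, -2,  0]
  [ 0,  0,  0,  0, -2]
x^5 + 10*x^4 + 40*x^3 + 80*x^2 + 80*x + 32

Expanding det(x·I − A) (e.g. by cofactor expansion or by noting that A is similar to its Jordan form J, which has the same characteristic polynomial as A) gives
  χ_A(x) = x^5 + 10*x^4 + 40*x^3 + 80*x^2 + 80*x + 32
which factors as (x + 2)^5. The eigenvalues (with algebraic multiplicities) are λ = -2 with multiplicity 5.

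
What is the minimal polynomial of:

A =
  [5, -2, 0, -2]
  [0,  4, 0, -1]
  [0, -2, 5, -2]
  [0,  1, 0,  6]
x^2 - 10*x + 25

The characteristic polynomial is χ_A(x) = (x - 5)^4, so the eigenvalues are known. The minimal polynomial is
  m_A(x) = Π_λ (x − λ)^{k_λ}
where k_λ is the size of the *largest* Jordan block for λ (equivalently, the smallest k with (A − λI)^k v = 0 for every generalised eigenvector v of λ).

  λ = 5: largest Jordan block has size 2, contributing (x − 5)^2

So m_A(x) = (x - 5)^2 = x^2 - 10*x + 25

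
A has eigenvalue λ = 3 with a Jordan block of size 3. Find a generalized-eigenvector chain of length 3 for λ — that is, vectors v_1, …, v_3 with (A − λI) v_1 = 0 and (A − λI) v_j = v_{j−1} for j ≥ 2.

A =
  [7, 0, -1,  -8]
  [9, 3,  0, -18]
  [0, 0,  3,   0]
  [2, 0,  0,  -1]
A Jordan chain for λ = 3 of length 3:
v_1 = (-4, -9, 0, -2)ᵀ
v_2 = (-1, 0, 0, 0)ᵀ
v_3 = (0, 0, 1, 0)ᵀ

Let N = A − (3)·I. We want v_3 with N^3 v_3 = 0 but N^2 v_3 ≠ 0; then v_{j-1} := N · v_j for j = 3, …, 2.

Pick v_3 = (0, 0, 1, 0)ᵀ.
Then v_2 = N · v_3 = (-1, 0, 0, 0)ᵀ.
Then v_1 = N · v_2 = (-4, -9, 0, -2)ᵀ.

Sanity check: (A − (3)·I) v_1 = (0, 0, 0, 0)ᵀ = 0. ✓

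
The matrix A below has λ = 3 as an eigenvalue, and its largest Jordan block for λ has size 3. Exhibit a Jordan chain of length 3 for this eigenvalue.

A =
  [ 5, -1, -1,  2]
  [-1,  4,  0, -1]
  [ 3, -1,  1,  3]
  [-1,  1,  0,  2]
A Jordan chain for λ = 3 of length 3:
v_1 = (0, -2, -2, -2)ᵀ
v_2 = (2, -1, 3, -1)ᵀ
v_3 = (1, 0, 0, 0)ᵀ

Let N = A − (3)·I. We want v_3 with N^3 v_3 = 0 but N^2 v_3 ≠ 0; then v_{j-1} := N · v_j for j = 3, …, 2.

Pick v_3 = (1, 0, 0, 0)ᵀ.
Then v_2 = N · v_3 = (2, -1, 3, -1)ᵀ.
Then v_1 = N · v_2 = (0, -2, -2, -2)ᵀ.

Sanity check: (A − (3)·I) v_1 = (0, 0, 0, 0)ᵀ = 0. ✓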